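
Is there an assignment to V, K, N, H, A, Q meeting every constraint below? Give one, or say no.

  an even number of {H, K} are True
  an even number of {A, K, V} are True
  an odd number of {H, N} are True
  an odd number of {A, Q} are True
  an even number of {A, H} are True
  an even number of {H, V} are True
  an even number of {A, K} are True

V=F, K=F, N=T, H=F, A=F, Q=T

{H, K}: 0 true → even ✓
{A, K, V}: 0 true → even ✓
{H, N}: 1 true → odd ✓
{A, Q}: 1 true → odd ✓
{A, H}: 0 true → even ✓
{H, V}: 0 true → even ✓
{A, K}: 0 true → even ✓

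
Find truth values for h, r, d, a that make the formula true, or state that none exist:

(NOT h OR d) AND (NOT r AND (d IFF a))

h = True; r = False; d = True; a = True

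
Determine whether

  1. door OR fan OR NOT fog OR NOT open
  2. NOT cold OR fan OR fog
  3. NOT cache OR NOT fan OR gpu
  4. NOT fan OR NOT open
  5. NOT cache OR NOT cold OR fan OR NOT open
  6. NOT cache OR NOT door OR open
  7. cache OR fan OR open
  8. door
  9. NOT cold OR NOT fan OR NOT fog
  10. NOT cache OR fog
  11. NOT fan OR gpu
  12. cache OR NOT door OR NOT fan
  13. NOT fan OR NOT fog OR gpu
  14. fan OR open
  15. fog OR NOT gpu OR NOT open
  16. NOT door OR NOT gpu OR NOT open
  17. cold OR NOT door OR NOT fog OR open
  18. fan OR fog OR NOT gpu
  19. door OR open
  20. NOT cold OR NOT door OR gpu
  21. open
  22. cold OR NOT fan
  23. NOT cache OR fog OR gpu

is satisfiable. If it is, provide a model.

door=T, cold=F, open=T, fan=F, fog=T, gpu=F, cache=T

Unit clause (door) forces door = True.
Unit clause (open) forces open = True.
In (NOT fan OR NOT open) only NOT fan is left, so fan = False.
In (NOT door OR NOT gpu OR NOT open) only NOT gpu is left, so gpu = False.
In (NOT cold OR NOT door OR gpu) only NOT cold is left, so cold = False.
Set fog = True.
Set cache = True.
All clauses satisfied.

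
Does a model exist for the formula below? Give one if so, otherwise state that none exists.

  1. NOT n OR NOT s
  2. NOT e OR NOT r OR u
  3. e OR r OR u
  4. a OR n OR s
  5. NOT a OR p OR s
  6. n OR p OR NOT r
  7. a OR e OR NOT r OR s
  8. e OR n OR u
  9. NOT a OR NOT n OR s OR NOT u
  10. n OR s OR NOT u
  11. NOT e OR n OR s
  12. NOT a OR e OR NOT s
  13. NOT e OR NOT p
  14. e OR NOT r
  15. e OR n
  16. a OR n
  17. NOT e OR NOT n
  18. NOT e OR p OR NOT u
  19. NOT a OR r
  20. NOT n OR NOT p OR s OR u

r=F, s=F, p=F, a=F, n=T, e=F, u=T

Try r = True:
  (e OR NOT r) forces e = True.
  (NOT e OR NOT r OR u) forces u = True.
  (NOT e OR NOT p) forces p = False.
  clause (NOT e OR p OR NOT u) is falsified — backtrack.
So r = False.
  then (NOT a OR r) forces a = False.
  then (a OR n) forces n = True.
  then (NOT e OR NOT n) forces e = False.
  then (NOT n OR NOT s) forces s = False.
  then (e OR r OR u) forces u = True.
Set p = False.
All clauses satisfied.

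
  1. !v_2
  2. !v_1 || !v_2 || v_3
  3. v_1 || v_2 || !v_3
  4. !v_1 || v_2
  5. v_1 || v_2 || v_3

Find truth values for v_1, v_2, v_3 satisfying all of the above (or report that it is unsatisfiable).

Unsatisfiable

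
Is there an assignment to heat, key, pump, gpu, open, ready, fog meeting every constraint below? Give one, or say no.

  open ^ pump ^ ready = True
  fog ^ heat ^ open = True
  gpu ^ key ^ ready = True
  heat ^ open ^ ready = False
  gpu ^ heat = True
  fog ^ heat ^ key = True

heat = True, key = True, pump = False, gpu = False, open = True, ready = False, fog = True

open ^ pump ^ ready = T ^ F ^ F = True ✓
fog ^ heat ^ open = T ^ T ^ T = True ✓
gpu ^ key ^ ready = F ^ T ^ F = True ✓
heat ^ open ^ ready = T ^ T ^ F = False ✓
gpu ^ heat = F ^ T = True ✓
fog ^ heat ^ key = T ^ T ^ T = True ✓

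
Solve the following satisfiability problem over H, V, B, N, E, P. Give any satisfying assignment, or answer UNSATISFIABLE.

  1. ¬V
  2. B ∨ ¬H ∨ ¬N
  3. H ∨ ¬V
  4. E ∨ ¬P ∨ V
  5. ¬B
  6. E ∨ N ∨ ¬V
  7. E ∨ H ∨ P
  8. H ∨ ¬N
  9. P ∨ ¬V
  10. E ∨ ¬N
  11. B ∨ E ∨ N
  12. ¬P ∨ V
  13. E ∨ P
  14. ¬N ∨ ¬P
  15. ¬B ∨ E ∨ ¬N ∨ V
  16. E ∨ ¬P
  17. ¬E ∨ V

The formula is unsatisfiable.

Case V = True:
  Clause (¬V) is falsified — contradiction.
Case V = False:
  (¬B) forces B = False.
  (¬P ∨ V) forces P = False.
  (E ∨ P) forces E = True.
  Clause (¬E ∨ V) is falsified — contradiction.
Both cases fail, so the formula is unsatisfiable.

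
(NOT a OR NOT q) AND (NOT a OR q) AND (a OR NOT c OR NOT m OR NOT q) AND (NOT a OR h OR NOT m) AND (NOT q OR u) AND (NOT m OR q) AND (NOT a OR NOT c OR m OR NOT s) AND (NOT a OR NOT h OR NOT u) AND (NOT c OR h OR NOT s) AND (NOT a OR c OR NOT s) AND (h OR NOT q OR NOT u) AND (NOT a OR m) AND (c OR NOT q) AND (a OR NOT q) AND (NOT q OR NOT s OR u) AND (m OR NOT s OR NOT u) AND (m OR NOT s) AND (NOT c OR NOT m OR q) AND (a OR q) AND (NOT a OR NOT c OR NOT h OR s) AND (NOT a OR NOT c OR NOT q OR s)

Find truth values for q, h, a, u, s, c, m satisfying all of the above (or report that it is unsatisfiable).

The formula is unsatisfiable.

Case q = True:
  (NOT a OR NOT q) forces a = False.
  Clause (a OR NOT q) is falsified — contradiction.
Case q = False:
  (NOT a OR q) forces a = False.
  Clause (a OR q) is falsified — contradiction.
Both cases fail, so the formula is unsatisfiable.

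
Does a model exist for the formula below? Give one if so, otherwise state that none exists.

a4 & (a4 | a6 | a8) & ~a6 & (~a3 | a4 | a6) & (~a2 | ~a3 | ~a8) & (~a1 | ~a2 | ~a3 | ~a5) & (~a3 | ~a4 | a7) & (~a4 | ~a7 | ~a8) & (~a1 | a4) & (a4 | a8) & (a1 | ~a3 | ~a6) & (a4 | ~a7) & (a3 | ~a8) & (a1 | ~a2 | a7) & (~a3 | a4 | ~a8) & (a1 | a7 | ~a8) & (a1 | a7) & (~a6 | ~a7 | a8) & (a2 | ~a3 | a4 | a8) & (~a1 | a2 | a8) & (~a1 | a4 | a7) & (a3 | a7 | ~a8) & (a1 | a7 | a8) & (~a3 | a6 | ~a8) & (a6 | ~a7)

a1=T; a2=T; a3=F; a4=T; a5=F; a6=F; a7=F; a8=F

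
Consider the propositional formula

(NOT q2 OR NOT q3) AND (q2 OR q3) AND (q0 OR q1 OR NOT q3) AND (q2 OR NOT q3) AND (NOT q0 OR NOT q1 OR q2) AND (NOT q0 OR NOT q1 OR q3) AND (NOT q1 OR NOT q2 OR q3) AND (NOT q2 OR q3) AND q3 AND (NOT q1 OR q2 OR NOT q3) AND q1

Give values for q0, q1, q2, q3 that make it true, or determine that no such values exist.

Unsatisfiable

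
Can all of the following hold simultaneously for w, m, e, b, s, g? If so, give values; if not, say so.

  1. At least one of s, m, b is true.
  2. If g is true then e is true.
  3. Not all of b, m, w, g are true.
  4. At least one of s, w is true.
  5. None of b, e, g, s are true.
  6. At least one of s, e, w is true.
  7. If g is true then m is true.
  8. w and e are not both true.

w=T, m=T, e=F, b=F, s=F, g=F

  (1) {s, m, b}: 1 true — at least one ✓
  (2) g=F ⇒ e: vacuous ✓
  (3) {b, m, w, g}: 2/4 true — not all ✓
  (4) {s, w}: 1 true — at least one ✓
  (5) {b, e, g, s}: 0 true — none ✓
  (6) {s, e, w}: 1 true — at least one ✓
  (7) g=F ⇒ m: vacuous ✓
  (8) w=T, e=F — not both ✓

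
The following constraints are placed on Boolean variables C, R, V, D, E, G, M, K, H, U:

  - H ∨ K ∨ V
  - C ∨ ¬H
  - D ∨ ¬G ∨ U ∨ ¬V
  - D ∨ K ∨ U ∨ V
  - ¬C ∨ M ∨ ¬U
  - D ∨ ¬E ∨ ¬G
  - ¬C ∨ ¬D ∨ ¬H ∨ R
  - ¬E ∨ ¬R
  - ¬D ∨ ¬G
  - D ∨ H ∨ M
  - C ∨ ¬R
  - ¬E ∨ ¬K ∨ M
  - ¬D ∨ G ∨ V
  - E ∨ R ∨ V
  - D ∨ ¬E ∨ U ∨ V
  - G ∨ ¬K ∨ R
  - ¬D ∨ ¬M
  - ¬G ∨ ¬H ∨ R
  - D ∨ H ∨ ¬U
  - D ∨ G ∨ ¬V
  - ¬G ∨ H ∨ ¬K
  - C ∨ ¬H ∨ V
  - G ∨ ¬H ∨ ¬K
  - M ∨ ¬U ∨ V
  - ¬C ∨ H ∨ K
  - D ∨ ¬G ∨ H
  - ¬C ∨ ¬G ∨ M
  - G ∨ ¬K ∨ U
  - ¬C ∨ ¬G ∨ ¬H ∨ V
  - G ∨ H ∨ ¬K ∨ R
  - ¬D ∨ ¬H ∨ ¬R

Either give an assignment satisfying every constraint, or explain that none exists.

C = False, R = False, V = True, D = True, E = True, G = False, M = False, K = False, H = False, U = False

Set C = False.
  then (C ∨ ¬H) forces H = False.
  then (C ∨ ¬R) forces R = False.
Set V = True.
Try D = False:
  (D ∨ H ∨ M) forces M = True.
  (D ∨ H ∨ ¬U) forces U = False.
  (D ∨ ¬G ∨ U ∨ ¬V) forces G = False.
  clause (D ∨ G ∨ ¬V) is falsified — backtrack.
So D = True.
  then (¬D ∨ ¬G) forces G = False.
  then (G ∨ ¬K ∨ R) forces K = False.
  then (¬D ∨ ¬M) forces M = False.
Set E = True.
Set U = False.
All clauses satisfied.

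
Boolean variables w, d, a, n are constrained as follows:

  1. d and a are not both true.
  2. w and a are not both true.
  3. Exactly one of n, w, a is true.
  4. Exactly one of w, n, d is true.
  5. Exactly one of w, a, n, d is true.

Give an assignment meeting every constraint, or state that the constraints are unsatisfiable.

w = True; d = False; a = False; n = False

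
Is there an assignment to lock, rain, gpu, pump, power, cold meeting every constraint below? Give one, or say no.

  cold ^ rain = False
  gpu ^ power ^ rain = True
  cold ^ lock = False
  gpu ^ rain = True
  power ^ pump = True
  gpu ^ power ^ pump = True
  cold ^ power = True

lock = True, rain = True, gpu = False, pump = True, power = False, cold = True

cold ^ rain = T ^ T = False ✓
gpu ^ power ^ rain = F ^ F ^ T = True ✓
cold ^ lock = T ^ T = False ✓
gpu ^ rain = F ^ T = True ✓
power ^ pump = F ^ T = True ✓
gpu ^ power ^ pump = F ^ F ^ T = True ✓
cold ^ power = T ^ F = True ✓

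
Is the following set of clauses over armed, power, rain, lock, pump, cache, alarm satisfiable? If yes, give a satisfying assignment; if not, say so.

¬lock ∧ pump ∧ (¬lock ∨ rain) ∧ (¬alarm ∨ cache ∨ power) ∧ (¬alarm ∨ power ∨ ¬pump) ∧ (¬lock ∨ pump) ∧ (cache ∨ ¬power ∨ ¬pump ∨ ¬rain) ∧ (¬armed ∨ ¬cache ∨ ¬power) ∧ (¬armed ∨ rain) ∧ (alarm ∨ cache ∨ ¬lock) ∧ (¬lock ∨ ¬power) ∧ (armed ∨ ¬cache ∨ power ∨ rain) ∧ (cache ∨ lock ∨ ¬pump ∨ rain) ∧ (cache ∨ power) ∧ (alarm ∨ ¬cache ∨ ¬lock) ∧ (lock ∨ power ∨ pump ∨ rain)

Unit clause (¬lock) forces lock = False.
Unit clause (pump) forces pump = True.
Set armed = False.
Set power = False.
  then (¬alarm ∨ power ∨ ¬pump) forces alarm = False.
  then (cache ∨ power) forces cache = True.
  then (armed ∨ ¬cache ∨ power ∨ rain) forces rain = True.
All clauses satisfied.

armed = False, power = False, rain = True, lock = False, pump = True, cache = True, alarm = False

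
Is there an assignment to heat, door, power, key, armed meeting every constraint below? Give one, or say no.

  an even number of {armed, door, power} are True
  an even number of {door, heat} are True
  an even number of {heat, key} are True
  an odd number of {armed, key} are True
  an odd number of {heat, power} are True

heat=F; door=F; power=T; key=F; armed=T

{armed, door, power}: 2 true → even ✓
{door, heat}: 0 true → even ✓
{heat, key}: 0 true → even ✓
{armed, key}: 1 true → odd ✓
{heat, power}: 1 true → odd ✓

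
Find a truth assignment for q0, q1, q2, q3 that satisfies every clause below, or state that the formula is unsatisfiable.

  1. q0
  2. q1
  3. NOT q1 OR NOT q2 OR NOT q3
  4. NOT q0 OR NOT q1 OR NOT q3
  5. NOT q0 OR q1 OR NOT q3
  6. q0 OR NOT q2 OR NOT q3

q0: True, q1: True, q2: True, q3: False

Unit clause (q0) forces q0 = True.
Unit clause (q1) forces q1 = True.
In (NOT q0 OR NOT q1 OR NOT q3) only NOT q3 is left, so q3 = False.
Set q2 = True.
Check each clause:
  (q0): q0 holds.
  (q1): q1 holds.
  (NOT q1 OR NOT q2 OR NOT q3): NOT q3 holds.
  (NOT q0 OR NOT q1 OR NOT q3): NOT q3 holds.
  (NOT q0 OR q1 OR NOT q3): q1 holds.
  (q0 OR NOT q2 OR NOT q3): q0 holds.
All clauses satisfied.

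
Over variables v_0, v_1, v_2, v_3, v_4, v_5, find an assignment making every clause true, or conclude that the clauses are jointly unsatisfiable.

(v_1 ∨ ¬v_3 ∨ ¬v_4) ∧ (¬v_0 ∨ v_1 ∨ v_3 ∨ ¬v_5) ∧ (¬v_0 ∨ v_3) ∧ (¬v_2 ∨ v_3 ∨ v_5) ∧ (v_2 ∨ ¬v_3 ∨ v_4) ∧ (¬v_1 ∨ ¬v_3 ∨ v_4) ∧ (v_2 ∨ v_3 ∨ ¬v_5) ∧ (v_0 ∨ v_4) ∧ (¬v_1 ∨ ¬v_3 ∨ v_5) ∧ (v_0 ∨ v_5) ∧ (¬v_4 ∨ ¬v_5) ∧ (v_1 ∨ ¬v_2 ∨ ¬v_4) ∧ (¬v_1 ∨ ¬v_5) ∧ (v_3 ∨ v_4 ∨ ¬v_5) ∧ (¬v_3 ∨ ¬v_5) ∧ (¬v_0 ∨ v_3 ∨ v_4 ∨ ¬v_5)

v_0=T, v_1=F, v_2=T, v_3=T, v_4=F, v_5=F

Try v_0 = False:
  (v_0 ∨ v_4) forces v_4 = True.
  (v_0 ∨ v_5) forces v_5 = True.
  clause (¬v_4 ∨ ¬v_5) is falsified — backtrack.
So v_0 = True.
  then (¬v_0 ∨ v_3) forces v_3 = True.
  then (¬v_3 ∨ ¬v_5) forces v_5 = False.
  then (¬v_1 ∨ ¬v_3 ∨ v_5) forces v_1 = False.
  then (v_1 ∨ ¬v_3 ∨ ¬v_4) forces v_4 = False.
  then (v_2 ∨ ¬v_3 ∨ v_4) forces v_2 = True.
All clauses satisfied.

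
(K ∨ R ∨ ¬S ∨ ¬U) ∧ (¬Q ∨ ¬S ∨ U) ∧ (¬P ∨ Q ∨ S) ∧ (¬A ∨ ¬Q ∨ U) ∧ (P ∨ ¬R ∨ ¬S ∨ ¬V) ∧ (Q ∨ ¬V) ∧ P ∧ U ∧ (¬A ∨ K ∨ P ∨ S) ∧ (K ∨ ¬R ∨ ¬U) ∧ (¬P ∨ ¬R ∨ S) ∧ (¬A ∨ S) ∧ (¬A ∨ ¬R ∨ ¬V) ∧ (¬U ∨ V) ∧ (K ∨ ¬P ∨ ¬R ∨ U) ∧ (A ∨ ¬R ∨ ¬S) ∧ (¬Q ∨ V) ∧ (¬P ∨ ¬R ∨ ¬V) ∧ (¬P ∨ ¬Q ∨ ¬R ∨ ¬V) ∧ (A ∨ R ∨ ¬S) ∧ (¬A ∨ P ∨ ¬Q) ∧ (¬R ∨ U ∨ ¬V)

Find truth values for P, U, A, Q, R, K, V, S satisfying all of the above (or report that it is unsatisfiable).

P: True, U: True, A: False, Q: True, R: False, K: True, V: True, S: False

Unit clause (P) forces P = True.
Unit clause (U) forces U = True.
In (¬U ∨ V) only V is left, so V = True.
In (¬P ∨ ¬R ∨ ¬V) only ¬R is left, so R = False.
In (Q ∨ ¬V) only Q is left, so Q = True.
Set A = False.
  then (A ∨ R ∨ ¬S) forces S = False.
Set K = True.
All clauses satisfied.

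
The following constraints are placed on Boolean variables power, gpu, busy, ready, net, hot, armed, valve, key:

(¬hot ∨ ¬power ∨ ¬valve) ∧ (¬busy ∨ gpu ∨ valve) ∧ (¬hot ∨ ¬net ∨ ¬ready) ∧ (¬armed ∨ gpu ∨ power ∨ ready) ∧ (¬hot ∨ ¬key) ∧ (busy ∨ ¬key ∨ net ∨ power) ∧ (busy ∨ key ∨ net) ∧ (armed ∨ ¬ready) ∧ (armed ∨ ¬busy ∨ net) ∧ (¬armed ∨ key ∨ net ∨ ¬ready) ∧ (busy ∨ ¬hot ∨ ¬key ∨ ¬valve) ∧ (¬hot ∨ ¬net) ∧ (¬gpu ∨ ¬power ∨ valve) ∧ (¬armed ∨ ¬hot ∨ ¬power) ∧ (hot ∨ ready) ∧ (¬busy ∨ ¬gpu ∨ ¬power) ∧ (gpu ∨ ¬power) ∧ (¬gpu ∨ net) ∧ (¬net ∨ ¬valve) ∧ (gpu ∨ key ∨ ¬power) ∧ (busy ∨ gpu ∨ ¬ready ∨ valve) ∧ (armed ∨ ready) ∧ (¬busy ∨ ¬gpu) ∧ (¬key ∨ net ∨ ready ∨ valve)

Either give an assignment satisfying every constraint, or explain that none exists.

Set power = False.
Set gpu = False.
Set busy = True.
  then (¬busy ∨ gpu ∨ valve) forces valve = True.
  then (¬net ∨ ¬valve) forces net = False.
  then (armed ∨ ¬busy ∨ net) forces armed = True.
  then (¬armed ∨ gpu ∨ power ∨ ready) forces ready = True.
  then (¬armed ∨ key ∨ net ∨ ¬ready) forces key = True.
  then (¬hot ∨ ¬key) forces hot = False.
All clauses satisfied.

power: False, gpu: False, busy: True, ready: True, net: False, hot: False, armed: True, valve: True, key: True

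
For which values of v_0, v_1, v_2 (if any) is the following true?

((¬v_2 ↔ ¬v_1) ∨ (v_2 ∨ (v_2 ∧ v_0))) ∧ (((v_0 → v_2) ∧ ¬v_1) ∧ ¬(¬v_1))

The formula is unsatisfiable.

Case v_1 = True: the conjunct ¬v_1 is False.
Case v_1 = False: the conjunct ¬(¬v_1) becomes ¬(¬False) = False.
Both cases fail — unsatisfiable.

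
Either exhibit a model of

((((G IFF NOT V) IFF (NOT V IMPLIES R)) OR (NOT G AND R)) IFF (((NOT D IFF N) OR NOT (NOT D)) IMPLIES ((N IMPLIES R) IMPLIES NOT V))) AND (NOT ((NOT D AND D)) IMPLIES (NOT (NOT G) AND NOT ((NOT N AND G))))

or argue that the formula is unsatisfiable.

V: False, R: True, N: True, G: True, D: True

  (((G IFF NOT V) IFF (NOT V IMPLIES R)) OR (NOT G AND R)) IFF (((NOT D IFF N) OR NOT (NOT D)) IMPLIES ((N IMPLIES R) IMPLIES NOT V)) = True
    ((G IFF NOT V) IFF (NOT V IMPLIES R)) OR (NOT G AND R) = True
      (G IFF NOT V) IFF (NOT V IMPLIES R) = True
        G IFF NOT V = True
          NOT V = True
        NOT V IMPLIES R = True
          NOT V = True
      NOT G AND R = False
        NOT G = False
    ((NOT D IFF N) OR NOT (NOT D)) IMPLIES ((N IMPLIES R) IMPLIES NOT V) = True
      (NOT D IFF N) OR NOT (NOT D) = True
        NOT D IFF N = False
          NOT D = False
        NOT (NOT D) = True
          NOT D = False
      (N IMPLIES R) IMPLIES NOT V = True
        N IMPLIES R = True
        NOT V = True
  NOT ((NOT D AND D)) IMPLIES (NOT (NOT G) AND NOT ((NOT N AND G))) = True
    NOT ((NOT D AND D)) = True
      NOT D AND D = False
        NOT D = False
    NOT (NOT G) AND NOT ((NOT N AND G)) = True
      NOT (NOT G) = True
        NOT G = False
      NOT ((NOT N AND G)) = True
        NOT N AND G = False
          NOT N = False
Both conjuncts True, so the formula holds.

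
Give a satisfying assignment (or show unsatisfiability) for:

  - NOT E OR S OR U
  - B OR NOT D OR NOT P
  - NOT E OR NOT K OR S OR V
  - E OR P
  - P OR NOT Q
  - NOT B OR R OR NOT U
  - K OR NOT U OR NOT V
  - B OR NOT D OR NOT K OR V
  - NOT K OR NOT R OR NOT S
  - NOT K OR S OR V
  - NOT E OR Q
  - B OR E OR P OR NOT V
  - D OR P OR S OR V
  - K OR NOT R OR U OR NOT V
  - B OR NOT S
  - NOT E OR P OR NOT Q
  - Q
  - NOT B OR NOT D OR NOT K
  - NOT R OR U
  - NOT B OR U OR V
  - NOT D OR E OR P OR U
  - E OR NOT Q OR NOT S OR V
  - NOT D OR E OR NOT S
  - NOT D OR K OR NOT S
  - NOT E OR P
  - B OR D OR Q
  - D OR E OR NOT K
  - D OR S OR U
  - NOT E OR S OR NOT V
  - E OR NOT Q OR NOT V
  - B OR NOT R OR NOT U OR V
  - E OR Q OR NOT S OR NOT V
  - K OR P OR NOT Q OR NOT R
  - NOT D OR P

B = True, D = False, Q = True, P = True, V = True, R = False, E = True, S = True, K = False, U = False

Unit clause (Q) forces Q = True.
In (P OR NOT Q) only P is left, so P = True.
Set B = True.
Set D = False.
Set V = True.
  then (E OR NOT Q OR NOT V) forces E = True.
  then (NOT E OR S OR NOT V) forces S = True.
Try R = True:
  (NOT K OR NOT R OR NOT S) forces K = False.
  (K OR NOT U OR NOT V) forces U = False.
  clause (K OR NOT R OR U OR NOT V) is falsified — backtrack.
So R = False.
  then (NOT B OR R OR NOT U) forces U = False.
Set K = False.
All clauses satisfied.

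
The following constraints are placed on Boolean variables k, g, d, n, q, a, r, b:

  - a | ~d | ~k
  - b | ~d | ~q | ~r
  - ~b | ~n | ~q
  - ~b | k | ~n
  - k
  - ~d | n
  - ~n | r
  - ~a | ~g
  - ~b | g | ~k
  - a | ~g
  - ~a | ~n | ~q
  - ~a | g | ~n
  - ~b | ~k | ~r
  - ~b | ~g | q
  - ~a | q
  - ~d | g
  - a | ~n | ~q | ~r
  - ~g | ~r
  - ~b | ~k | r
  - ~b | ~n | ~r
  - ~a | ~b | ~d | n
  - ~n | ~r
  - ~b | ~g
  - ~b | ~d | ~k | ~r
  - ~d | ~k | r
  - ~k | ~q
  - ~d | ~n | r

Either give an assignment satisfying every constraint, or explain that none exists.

Unit clause (k) forces k = True.
In (~k | ~q) only ~q is left, so q = False.
In (~a | q) only ~a is left, so a = False.
In (a | ~d | ~k) only ~d is left, so d = False.
In (a | ~g) only ~g is left, so g = False.
In (~b | g | ~k) only ~b is left, so b = False.
Try n = True:
  (~n | r) forces r = True.
  clause (~n | ~r) is falsified — backtrack.
So n = False.
Set r = True.
All clauses satisfied.

k=T; g=F; d=F; n=F; q=F; a=F; r=T; b=F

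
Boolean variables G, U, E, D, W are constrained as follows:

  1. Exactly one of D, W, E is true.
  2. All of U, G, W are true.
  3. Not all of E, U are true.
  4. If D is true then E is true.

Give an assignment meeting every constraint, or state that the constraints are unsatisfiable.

G = True, U = True, E = False, D = False, W = True

  (1) {D, W, E}: 1 true — exactly one ✓
  (2) {U, G, W}: all 3 true ✓
  (3) {E, U}: 1/2 true — not all ✓
  (4) D=F ⇒ E: vacuous ✓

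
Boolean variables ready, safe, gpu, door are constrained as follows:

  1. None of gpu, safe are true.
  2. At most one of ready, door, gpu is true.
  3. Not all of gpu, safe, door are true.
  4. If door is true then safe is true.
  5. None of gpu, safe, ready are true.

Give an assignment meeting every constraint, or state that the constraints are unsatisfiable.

ready=F, safe=F, gpu=F, door=F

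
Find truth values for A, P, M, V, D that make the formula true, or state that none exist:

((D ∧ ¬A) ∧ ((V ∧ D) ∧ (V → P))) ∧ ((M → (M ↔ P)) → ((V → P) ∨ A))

A=F, P=T, M=F, V=T, D=T

  (D ∧ ¬A) ∧ ((V ∧ D) ∧ (V → P)) = True
    D ∧ ¬A = True
      ¬A = True
    (V ∧ D) ∧ (V → P) = True
      V ∧ D = True
      V → P = True
  (M → (M ↔ P)) → ((V → P) ∨ A) = True
    M → (M ↔ P) = True
      M ↔ P = False
    (V → P) ∨ A = True
      V → P = True
Both conjuncts True, so the formula holds.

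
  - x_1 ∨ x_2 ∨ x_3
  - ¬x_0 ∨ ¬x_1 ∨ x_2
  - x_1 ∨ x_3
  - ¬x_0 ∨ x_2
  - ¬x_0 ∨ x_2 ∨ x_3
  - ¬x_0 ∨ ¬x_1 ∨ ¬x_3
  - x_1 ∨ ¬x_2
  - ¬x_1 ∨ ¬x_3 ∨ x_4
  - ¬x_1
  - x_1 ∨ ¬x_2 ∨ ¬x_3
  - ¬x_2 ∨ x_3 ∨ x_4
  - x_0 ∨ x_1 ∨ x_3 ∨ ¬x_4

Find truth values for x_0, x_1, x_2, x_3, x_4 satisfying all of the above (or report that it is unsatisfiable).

x_0: False; x_1: False; x_2: False; x_3: True; x_4: False

Unit clause (¬x_1) forces x_1 = False.
In (x_1 ∨ x_3) only x_3 is left, so x_3 = True.
In (x_1 ∨ ¬x_2) only ¬x_2 is left, so x_2 = False.
In (¬x_0 ∨ x_2) only ¬x_0 is left, so x_0 = False.
Set x_4 = False.
All clauses satisfied.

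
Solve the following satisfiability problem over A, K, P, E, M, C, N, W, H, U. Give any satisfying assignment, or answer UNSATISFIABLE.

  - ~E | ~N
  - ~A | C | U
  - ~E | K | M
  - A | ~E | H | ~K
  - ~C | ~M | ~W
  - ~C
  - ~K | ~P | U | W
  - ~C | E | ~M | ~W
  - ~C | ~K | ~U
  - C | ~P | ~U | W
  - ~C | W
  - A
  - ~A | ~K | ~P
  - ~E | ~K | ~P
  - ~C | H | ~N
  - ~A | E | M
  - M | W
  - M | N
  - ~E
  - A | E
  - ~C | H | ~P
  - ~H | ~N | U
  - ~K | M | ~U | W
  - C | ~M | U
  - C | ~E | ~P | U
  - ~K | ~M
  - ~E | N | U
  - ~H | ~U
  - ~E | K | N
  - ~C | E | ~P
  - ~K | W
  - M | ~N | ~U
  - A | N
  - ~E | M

A = True, K = False, P = False, E = False, M = True, C = False, N = True, W = True, H = False, U = True

Unit clause (~C) forces C = False.
Unit clause (A) forces A = True.
Unit clause (~E) forces E = False.
In (~A | C | U) only U is left, so U = True.
In (~A | E | M) only M is left, so M = True.
In (~K | ~M) only ~K is left, so K = False.
In (~H | ~U) only ~H is left, so H = False.
Set P = False.
Set N = True.
Set W = True.
All clauses satisfied.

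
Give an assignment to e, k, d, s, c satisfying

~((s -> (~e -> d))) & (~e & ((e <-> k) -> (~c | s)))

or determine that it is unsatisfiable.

e=F, k=F, d=F, s=T, c=T

  ~((s -> (~e -> d))) = True
    s -> (~e -> d) = False
      ~e -> d = False
        ~e = True
  ~e & ((e <-> k) -> (~c | s)) = True
    ~e = True
    (e <-> k) -> (~c | s) = True
      e <-> k = True
      ~c | s = True
        ~c = False
Both conjuncts True, so the formula holds.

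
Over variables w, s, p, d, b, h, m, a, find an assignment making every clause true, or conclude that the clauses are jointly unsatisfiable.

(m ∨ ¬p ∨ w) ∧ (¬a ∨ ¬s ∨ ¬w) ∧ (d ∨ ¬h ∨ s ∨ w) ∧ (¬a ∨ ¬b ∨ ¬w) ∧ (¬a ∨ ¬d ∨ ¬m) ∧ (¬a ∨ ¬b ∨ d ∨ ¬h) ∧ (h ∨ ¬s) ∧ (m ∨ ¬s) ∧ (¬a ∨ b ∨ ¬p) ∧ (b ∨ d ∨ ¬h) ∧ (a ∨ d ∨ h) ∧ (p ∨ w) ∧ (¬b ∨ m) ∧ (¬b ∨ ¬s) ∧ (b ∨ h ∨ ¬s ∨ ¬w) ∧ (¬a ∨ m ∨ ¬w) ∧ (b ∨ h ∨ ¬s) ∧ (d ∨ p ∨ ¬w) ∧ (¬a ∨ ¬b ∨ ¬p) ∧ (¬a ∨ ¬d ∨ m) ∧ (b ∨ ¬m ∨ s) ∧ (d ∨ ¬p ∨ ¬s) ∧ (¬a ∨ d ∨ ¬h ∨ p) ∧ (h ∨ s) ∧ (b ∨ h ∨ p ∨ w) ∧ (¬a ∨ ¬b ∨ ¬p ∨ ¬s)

w = True, s = False, p = True, d = True, b = False, h = True, m = False, a = False

Set w = True.
Set s = False.
  then (h ∨ s) forces h = True.
Set p = True.
Set d = True.
Set b = False.
  then (¬a ∨ b ∨ ¬p) forces a = False.
  then (b ∨ ¬m ∨ s) forces m = False.
All clauses satisfied.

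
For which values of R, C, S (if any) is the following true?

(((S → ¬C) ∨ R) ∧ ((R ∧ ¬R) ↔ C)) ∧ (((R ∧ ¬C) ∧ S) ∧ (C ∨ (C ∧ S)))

The formula is unsatisfiable.

Case C = True: the conjunct ¬C is False.
Case C = False: the conjunct C ∨ (C ∧ S) becomes False ∨ (False ∧ S) = False.
Both cases fail — unsatisfiable.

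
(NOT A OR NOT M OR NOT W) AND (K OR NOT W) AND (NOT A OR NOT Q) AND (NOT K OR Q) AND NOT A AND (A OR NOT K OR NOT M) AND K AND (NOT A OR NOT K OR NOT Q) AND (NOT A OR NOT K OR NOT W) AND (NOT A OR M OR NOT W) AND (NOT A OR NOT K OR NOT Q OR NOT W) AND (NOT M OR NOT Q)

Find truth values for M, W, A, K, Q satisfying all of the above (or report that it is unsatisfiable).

M: False, W: True, A: False, K: True, Q: True

Unit clause (NOT A) forces A = False.
Unit clause (K) forces K = True.
In (NOT K OR Q) only Q is left, so Q = True.
In (A OR NOT K OR NOT M) only NOT M is left, so M = False.
Set W = True.
All clauses satisfied.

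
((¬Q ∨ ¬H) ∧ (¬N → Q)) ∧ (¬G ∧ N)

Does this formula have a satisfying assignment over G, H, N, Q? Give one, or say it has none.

G = False; H = False; N = True; Q = False

  (¬Q ∨ ¬H) ∧ (¬N → Q) = True
    ¬Q ∨ ¬H = True
      ¬Q = True
      ¬H = True
    ¬N → Q = True
      ¬N = False
  ¬G ∧ N = True
    ¬G = True
Both conjuncts True, so the formula holds.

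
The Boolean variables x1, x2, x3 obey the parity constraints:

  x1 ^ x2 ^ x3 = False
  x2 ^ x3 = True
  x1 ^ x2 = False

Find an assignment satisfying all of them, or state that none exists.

x1 = True, x2 = True, x3 = False

x1 ^ x2 ^ x3 = T ^ T ^ F = False ✓
x2 ^ x3 = T ^ F = True ✓
x1 ^ x2 = T ^ T = False ✓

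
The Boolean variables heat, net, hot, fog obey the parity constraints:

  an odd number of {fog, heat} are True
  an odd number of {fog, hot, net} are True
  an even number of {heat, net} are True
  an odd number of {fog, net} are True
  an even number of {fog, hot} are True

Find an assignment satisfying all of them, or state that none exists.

heat = True; net = True; hot = False; fog = False

{fog, heat}: 1 true → odd ✓
{fog, hot, net}: 1 true → odd ✓
{heat, net}: 2 true → even ✓
{fog, net}: 1 true → odd ✓
{fog, hot}: 0 true → even ✓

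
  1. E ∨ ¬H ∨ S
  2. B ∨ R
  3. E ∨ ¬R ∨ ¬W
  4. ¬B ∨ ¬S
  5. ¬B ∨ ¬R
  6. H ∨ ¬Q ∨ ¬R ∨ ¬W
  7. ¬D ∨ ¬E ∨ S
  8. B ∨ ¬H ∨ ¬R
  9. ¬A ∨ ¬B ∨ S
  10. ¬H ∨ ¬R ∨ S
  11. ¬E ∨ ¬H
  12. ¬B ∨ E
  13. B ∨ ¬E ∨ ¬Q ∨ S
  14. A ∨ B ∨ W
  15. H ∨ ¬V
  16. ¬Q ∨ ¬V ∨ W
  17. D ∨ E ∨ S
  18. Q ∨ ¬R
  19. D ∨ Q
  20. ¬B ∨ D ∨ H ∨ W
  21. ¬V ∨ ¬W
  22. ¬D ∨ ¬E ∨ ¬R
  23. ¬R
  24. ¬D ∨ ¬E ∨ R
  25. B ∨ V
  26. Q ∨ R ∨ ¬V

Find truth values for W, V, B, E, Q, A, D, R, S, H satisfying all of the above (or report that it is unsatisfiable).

Unit clause (¬R) forces R = False.
In (B ∨ R) only B is left, so B = True.
In (¬B ∨ ¬S) only ¬S is left, so S = False.
In (¬A ∨ ¬B ∨ S) only ¬A is left, so A = False.
In (¬B ∨ E) only E is left, so E = True.
In (¬D ∨ ¬E ∨ R) only ¬D is left, so D = False.
In (¬E ∨ ¬H) only ¬H is left, so H = False.
In (H ∨ ¬V) only ¬V is left, so V = False.
In (D ∨ Q) only Q is left, so Q = True.
In (¬B ∨ D ∨ H ∨ W) only W is left, so W = True.
All clauses satisfied.

W=T; V=F; B=T; E=T; Q=T; A=F; D=F; R=F; S=F; H=F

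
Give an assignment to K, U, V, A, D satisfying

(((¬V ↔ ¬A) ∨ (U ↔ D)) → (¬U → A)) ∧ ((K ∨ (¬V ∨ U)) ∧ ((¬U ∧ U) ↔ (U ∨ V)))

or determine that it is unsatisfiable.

K = True, U = False, V = False, A = True, D = True

  ((¬V ↔ ¬A) ∨ (U ↔ D)) → (¬U → A) = True
    (¬V ↔ ¬A) ∨ (U ↔ D) = False
      ¬V ↔ ¬A = False
        ¬V = True
        ¬A = False
      U ↔ D = False
    ¬U → A = True
      ¬U = True
  (K ∨ (¬V ∨ U)) ∧ ((¬U ∧ U) ↔ (U ∨ V)) = True
    K ∨ (¬V ∨ U) = True
      ¬V ∨ U = True
        ¬V = True
    (¬U ∧ U) ↔ (U ∨ V) = True
      ¬U ∧ U = False
        ¬U = True
      U ∨ V = False
Both conjuncts True, so the formula holds.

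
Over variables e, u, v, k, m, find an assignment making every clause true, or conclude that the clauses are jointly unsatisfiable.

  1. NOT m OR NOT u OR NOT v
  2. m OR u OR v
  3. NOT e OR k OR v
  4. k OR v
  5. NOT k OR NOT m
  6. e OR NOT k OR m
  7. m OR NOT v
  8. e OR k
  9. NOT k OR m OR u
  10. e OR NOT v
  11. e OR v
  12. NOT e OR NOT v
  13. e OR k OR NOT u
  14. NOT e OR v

Case e = True:
  (NOT e OR NOT v) forces v = False.
  Clause (NOT e OR v) is falsified — contradiction.
Case e = False:
  (e OR k) forces k = True.
  (NOT k OR NOT m) forces m = False.
  Clause (e OR NOT k OR m) is falsified — contradiction.
Both cases fail, so the formula is unsatisfiable.

The formula is unsatisfiable.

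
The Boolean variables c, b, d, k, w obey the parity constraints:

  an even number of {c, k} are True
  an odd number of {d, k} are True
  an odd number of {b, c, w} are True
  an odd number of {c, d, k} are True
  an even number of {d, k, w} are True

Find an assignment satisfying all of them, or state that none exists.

c: False, b: False, d: True, k: False, w: True

{c, k}: 0 true → even ✓
{d, k}: 1 true → odd ✓
{b, c, w}: 1 true → odd ✓
{c, d, k}: 1 true → odd ✓
{d, k, w}: 2 true → even ✓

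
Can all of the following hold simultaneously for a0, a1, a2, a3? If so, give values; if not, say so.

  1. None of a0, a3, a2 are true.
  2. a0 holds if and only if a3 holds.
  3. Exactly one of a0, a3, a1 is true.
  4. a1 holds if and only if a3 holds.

Case a0 = True:
  Constraint (1) is violated (a0=T) — contradiction.
Case a0 = False:
  (1) forces a3 = False.
  (1) forces a2 = False.
  (3) with a0=F, a3=F forces a1 = True.
  Constraint (4) is violated (a1=T, a3=F) — contradiction.
Both cases fail — unsatisfiable.

The formula is unsatisfiable.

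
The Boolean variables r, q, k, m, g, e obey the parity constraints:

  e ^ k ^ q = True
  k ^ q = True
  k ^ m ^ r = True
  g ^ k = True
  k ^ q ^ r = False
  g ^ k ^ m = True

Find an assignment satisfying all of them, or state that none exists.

r=T, q=T, k=F, m=F, g=T, e=F

e ^ k ^ q = F ^ F ^ T = True ✓
k ^ q = F ^ T = True ✓
k ^ m ^ r = F ^ F ^ T = True ✓
g ^ k = T ^ F = True ✓
k ^ q ^ r = F ^ T ^ T = False ✓
g ^ k ^ m = T ^ F ^ F = True ✓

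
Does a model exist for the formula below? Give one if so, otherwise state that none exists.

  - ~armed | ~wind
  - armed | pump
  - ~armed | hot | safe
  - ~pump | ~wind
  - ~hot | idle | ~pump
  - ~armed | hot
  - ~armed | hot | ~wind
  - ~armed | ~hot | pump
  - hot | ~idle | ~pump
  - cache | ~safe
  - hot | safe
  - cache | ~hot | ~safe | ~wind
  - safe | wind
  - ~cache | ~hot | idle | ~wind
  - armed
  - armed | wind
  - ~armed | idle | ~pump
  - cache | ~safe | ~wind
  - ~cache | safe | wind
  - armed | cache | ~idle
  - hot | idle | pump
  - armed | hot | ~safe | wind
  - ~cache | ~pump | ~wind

idle = True, safe = True, cache = True, wind = False, pump = True, hot = True, armed = True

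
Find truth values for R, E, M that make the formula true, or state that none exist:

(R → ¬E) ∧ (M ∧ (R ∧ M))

R=T, E=F, M=T

  R → ¬E = True
    ¬E = True
  M ∧ (R ∧ M) = True
    R ∧ M = True
Both conjuncts True, so the formula holds.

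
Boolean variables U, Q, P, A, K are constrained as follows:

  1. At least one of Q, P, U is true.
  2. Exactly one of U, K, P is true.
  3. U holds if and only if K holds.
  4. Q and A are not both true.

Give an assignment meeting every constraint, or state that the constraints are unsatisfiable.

U = False, Q = False, P = True, A = True, K = False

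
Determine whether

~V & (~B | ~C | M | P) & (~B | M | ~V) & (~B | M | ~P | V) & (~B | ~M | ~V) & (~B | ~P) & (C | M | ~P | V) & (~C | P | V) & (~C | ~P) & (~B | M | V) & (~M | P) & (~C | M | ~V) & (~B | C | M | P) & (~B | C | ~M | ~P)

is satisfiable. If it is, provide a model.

Unit clause (~V) forces V = False.
Set M = True.
  then (~M | P) forces P = True.
  then (~B | ~P) forces B = False.
  then (~C | ~P) forces C = False.
All clauses satisfied.

M = True, V = False, P = True, B = False, C = False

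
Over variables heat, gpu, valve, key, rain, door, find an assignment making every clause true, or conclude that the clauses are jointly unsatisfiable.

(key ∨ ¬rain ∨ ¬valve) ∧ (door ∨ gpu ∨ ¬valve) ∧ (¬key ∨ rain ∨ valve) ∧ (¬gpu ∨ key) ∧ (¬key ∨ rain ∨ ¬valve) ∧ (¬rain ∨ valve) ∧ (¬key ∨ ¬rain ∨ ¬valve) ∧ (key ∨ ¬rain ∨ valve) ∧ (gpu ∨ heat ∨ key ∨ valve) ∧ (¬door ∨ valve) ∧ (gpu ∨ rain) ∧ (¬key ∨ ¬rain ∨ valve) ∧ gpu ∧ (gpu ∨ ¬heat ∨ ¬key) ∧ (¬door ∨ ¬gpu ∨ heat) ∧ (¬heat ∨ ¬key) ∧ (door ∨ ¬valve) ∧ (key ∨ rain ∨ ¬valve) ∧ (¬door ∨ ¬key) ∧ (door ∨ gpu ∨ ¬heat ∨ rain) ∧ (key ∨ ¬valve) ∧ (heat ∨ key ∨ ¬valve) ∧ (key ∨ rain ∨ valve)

Unsatisfiable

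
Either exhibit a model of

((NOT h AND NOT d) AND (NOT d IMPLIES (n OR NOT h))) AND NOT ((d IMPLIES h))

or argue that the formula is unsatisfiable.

Unsatisfiable — no assignment works.

Case d = True: the conjunct NOT d is False.
Case d = False: the conjunct NOT ((d IMPLIES h)) becomes NOT ((False IMPLIES h)) = False.
Both cases fail — unsatisfiable.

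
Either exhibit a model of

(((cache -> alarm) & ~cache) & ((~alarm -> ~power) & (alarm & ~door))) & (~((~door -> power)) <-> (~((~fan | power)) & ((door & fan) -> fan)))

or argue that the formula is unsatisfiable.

fan: True; door: False; cache: False; alarm: True; power: False

  ((cache -> alarm) & ~cache) & ((~alarm -> ~power) & (alarm & ~door)) = True
    (cache -> alarm) & ~cache = True
      cache -> alarm = True
      ~cache = True
    (~alarm -> ~power) & (alarm & ~door) = True
      ~alarm -> ~power = True
        ~alarm = False
        ~power = True
      alarm & ~door = True
        ~door = True
  ~((~door -> power)) <-> (~((~fan | power)) & ((door & fan) -> fan)) = True
    ~((~door -> power)) = True
      ~door -> power = False
        ~door = True
    ~((~fan | power)) & ((door & fan) -> fan) = True
      ~((~fan | power)) = True
        ~fan | power = False
          ~fan = False
      (door & fan) -> fan = True
        door & fan = False
Both conjuncts True, so the formula holds.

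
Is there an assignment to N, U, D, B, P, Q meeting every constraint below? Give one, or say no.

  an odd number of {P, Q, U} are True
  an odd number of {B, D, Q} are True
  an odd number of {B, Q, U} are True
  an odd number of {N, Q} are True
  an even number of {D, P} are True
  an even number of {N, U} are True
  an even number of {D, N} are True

N: False, U: False, D: False, B: False, P: False, Q: True

{P, Q, U}: 1 true → odd ✓
{B, D, Q}: 1 true → odd ✓
{B, Q, U}: 1 true → odd ✓
{N, Q}: 1 true → odd ✓
{D, P}: 0 true → even ✓
{N, U}: 0 true → even ✓
{D, N}: 0 true → even ✓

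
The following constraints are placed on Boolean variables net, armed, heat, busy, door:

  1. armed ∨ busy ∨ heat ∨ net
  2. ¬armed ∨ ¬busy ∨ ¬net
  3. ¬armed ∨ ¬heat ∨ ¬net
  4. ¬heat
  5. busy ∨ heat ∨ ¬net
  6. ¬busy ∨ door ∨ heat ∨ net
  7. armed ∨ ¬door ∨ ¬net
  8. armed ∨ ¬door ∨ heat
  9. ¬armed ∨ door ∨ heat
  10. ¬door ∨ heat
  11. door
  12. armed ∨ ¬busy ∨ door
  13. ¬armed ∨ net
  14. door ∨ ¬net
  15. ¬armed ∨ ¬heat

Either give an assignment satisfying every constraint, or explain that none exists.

Case heat = True:
  Clause (¬heat) is falsified — contradiction.
Case heat = False:
  (¬door ∨ heat) forces door = False.
  Clause (door) is falsified — contradiction.
Both cases fail, so the formula is unsatisfiable.

No satisfying assignment exists.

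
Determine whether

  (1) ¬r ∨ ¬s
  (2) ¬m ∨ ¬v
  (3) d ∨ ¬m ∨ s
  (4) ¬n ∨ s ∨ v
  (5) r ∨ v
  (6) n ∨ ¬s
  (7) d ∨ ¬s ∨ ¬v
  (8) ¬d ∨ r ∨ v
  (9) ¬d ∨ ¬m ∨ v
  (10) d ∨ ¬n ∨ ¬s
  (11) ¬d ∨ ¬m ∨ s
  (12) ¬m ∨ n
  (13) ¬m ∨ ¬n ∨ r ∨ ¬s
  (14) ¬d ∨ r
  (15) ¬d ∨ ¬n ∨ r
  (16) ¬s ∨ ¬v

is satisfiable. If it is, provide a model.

Try m = True:
  (¬m ∨ ¬v) forces v = False.
  (r ∨ v) forces r = True.
  (¬r ∨ ¬s) forces s = False.
  (d ∨ ¬m ∨ s) forces d = True.
  clause (¬d ∨ ¬m ∨ v) is falsified — backtrack.
So m = False.
Set s = False.
Set n = False.
Set d = True.
  then (¬d ∨ r) forces r = True.
Set v = True.
All clauses satisfied.

m: False; s: False; n: False; d: True; v: True; r: True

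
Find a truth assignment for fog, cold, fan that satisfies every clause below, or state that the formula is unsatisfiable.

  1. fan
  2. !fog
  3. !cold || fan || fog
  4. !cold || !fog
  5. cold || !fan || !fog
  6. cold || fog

fog=F, cold=T, fan=T

Unit clause (fan) forces fan = True.
Unit clause (!fog) forces fog = False.
In (cold || fog) only cold is left, so cold = True.
Check each clause:
  (fan): fan holds.
  (!fog): !fog holds.
  (!cold || fan || fog): fan holds.
  (!cold || !fog): !fog holds.
  (cold || !fan || !fog): cold holds.
  (cold || fog): cold holds.
All clauses satisfied.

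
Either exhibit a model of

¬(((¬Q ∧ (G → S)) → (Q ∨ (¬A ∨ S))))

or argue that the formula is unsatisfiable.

Q=F, G=F, S=F, A=T

  ¬(((¬Q ∧ (G → S)) → (Q ∨ (¬A ∨ S)))) = True
    (¬Q ∧ (G → S)) → (Q ∨ (¬A ∨ S)) = False
      ¬Q ∧ (G → S) = True
        ¬Q = True
        G → S = True
      Q ∨ (¬A ∨ S) = False
        ¬A ∨ S = False
          ¬A = False
The formula evaluates to True.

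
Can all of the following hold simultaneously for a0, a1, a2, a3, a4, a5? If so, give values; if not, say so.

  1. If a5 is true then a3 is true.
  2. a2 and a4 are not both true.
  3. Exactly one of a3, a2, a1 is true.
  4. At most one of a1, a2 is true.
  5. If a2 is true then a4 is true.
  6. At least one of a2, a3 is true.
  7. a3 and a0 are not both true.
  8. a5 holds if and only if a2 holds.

a0: False; a1: False; a2: False; a3: True; a4: False; a5: False

  (1) a5=F ⇒ a3: vacuous ✓
  (2) a2=F, a4=F — not both ✓
  (3) {a3, a2, a1}: 1 true — exactly one ✓
  (4) {a1, a2}: 0 true — at most one ✓
  (5) a2=F ⇒ a4: vacuous ✓
  (6) {a2, a3}: 1 true — at least one ✓
  (7) a3=T, a0=F — not both ✓
  (8) a5=F, a2=F — same ✓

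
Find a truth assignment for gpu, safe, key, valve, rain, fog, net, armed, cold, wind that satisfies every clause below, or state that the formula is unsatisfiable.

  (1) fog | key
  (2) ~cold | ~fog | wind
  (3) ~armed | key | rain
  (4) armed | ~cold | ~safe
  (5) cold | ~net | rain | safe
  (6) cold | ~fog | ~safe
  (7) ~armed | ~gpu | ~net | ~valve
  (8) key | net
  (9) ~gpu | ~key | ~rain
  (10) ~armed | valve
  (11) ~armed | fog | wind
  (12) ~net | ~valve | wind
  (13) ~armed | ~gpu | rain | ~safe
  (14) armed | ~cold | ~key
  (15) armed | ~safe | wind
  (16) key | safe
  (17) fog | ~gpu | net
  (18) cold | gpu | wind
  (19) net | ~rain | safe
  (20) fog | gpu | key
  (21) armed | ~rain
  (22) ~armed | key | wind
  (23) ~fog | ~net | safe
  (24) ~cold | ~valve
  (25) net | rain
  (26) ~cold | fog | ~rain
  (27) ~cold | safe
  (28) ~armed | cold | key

gpu: True, safe: True, key: True, valve: True, rain: False, fog: False, net: True, armed: False, cold: False, wind: True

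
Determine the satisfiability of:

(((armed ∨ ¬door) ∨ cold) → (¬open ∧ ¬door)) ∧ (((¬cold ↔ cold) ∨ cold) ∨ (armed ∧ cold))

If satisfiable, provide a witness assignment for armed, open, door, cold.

armed = True; open = False; door = False; cold = True

  ((armed ∨ ¬door) ∨ cold) → (¬open ∧ ¬door) = True
    (armed ∨ ¬door) ∨ cold = True
      armed ∨ ¬door = True
        ¬door = True
    ¬open ∧ ¬door = True
      ¬open = True
      ¬door = True
  ((¬cold ↔ cold) ∨ cold) ∨ (armed ∧ cold) = True
    (¬cold ↔ cold) ∨ cold = True
      ¬cold ↔ cold = False
        ¬cold = False
    armed ∧ cold = True
Both conjuncts True, so the formula holds.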